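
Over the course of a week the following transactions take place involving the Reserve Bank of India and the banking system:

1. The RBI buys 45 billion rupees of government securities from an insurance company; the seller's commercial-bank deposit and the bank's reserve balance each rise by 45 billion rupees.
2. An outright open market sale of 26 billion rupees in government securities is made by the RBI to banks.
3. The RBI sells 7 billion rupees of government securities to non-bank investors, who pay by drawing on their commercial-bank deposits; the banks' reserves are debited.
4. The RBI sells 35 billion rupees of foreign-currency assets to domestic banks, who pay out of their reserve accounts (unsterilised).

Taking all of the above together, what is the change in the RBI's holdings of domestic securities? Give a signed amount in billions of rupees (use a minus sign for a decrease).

Asset purchase (from non-banks) 45 billion rupees: securities added to the RBI's portfolio → +45B.
OMO sale (to banks) 26 billion rupees: securities removed from the RBI's portfolio → −26B.
Asset sale (to non-banks) 7 billion rupees: securities removed from the RBI's portfolio → −7B.
FX sale 35 billion rupees: the RBI's securities portfolio is untouched → 0.
Net: 45 − 26 − 7 + 0 = +12 billion.

+12 billion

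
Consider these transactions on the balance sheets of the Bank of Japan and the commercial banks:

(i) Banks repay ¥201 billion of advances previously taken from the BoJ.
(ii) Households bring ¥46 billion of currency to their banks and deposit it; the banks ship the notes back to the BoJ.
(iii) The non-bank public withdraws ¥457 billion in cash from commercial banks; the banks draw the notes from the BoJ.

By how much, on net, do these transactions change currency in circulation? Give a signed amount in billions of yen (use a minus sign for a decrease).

+¥411 billion

BoJ balance sheet:
  Assets:      Loans to banks −¥201B
  Liabilities: Bank reserves −¥612B, Currency in circulation +¥411B
Commercial banking system:
  Assets:      Reserves at CB −¥612B
  Liabilities: Checkable deposits −¥411B, Borrowings from CB −¥201B
So the change in currency in circulation is +¥411 billion.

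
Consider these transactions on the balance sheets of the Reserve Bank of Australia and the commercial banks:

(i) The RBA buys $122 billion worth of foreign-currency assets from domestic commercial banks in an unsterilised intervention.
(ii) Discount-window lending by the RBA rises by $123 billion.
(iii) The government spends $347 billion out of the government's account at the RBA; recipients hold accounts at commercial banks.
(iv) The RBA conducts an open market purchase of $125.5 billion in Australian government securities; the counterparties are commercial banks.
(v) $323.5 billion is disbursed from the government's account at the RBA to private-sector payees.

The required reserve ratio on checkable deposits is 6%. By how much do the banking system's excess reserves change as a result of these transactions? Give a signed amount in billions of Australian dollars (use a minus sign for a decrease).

FX purchase $122 billion: reserves +$122B, deposits 0.
Discount-window loan $123 billion: reserves +$123B, deposits 0.
Government spending $347 billion: reserves +$347B, deposits +$347B.
OMO purchase (from banks) $125.5 billion: reserves +$125.5B, deposits 0.
Government spending $323.5 billion: reserves +$323.5B, deposits +$323.5B.
Totals: Δreserves = +$1041B, Δdeposits = +$670.5B.
Δrequired reserves = 6% × +$670.5B = +$40.23B.
Δexcess reserves = Δreserves − Δrequired = +$1041B − (+$40.23B) = +$1000.77 billion.

+$1000.77 billion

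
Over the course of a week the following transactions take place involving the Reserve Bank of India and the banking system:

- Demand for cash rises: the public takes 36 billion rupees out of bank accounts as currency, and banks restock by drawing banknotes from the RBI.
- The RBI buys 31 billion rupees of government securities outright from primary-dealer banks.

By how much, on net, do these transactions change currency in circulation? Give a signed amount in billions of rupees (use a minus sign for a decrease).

+36 billion

RBI balance sheet:
  Assets:      Securities +31B
  Liabilities: Bank reserves −5B, Currency in circulation +36B
So the change in currency in circulation is +36 billion.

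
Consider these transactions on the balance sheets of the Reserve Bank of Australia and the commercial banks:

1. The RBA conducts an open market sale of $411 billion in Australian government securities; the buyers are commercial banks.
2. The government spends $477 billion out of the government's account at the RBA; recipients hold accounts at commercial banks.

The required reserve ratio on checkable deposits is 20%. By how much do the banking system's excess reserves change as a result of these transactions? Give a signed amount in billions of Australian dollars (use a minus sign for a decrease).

-$29.4 billion

OMO sale (to banks) $411 billion: reserves −$411B, deposits 0.
Government spending $477 billion: reserves +$477B, deposits +$477B.
Totals: Δreserves = +$66B, Δdeposits = +$477B.
Δrequired reserves = 20% × +$477B = +$95.4B.
Δexcess reserves = Δreserves − Δrequired = +$66B − (+$95.4B) = -$29.4 billion.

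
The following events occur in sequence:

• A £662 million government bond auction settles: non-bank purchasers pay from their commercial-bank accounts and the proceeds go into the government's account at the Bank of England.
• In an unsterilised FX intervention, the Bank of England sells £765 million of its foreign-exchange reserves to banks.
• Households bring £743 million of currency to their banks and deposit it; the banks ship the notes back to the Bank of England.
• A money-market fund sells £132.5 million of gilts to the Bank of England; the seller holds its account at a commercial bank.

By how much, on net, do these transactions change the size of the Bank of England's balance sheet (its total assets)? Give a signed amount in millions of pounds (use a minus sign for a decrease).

Government account inflow £662 million: only the composition of liabilities changes → 0.
FX sale £765 million: a Bank of England asset is shed → −£765M.
Currency deposit £743 million: only the composition of liabilities changes → 0.
Asset purchase (from non-banks) £132.5 million: a Bank of England asset is acquired → +£132.5M.
Net: 0 − 765 + 0 + 132.5 = -£632.5 million.

-£632.5 million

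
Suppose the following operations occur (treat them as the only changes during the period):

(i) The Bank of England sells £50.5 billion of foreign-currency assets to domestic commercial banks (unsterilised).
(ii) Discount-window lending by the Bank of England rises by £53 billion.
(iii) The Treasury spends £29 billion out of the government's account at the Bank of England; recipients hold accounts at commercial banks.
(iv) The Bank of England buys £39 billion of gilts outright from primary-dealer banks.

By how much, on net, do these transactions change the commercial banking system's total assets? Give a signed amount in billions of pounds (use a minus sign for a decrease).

FX sale £50.5 billion: just an asset swap on bank balance sheets → 0.
Discount-window loan £53 billion: bank balance sheets expand → +£53B.
Government spending £29 billion: bank balance sheets expand → +£29B.
OMO purchase (from banks) £39 billion: just an asset swap on bank balance sheets → 0.
Net: 0 + 53 + 29 + 0 = +£82 billion.

+£82 billion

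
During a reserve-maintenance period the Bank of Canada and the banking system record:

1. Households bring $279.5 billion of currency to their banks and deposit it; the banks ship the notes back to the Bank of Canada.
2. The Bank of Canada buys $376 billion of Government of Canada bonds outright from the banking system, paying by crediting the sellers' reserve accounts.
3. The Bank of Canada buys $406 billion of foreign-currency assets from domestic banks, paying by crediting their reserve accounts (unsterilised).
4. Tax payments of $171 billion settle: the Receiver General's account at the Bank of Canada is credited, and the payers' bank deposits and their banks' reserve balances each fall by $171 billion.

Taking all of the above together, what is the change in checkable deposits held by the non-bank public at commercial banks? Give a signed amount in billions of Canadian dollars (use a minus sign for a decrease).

Currency deposit $279.5 billion: non-bank counterparties' bank balances rise → +$279.5B.
OMO purchase (from banks) $376 billion: the counterparty is a bank, so public deposits are unchanged → 0.
FX purchase $406 billion: the counterparty is a bank, so public deposits are unchanged → 0.
Government account inflow $171 billion: non-bank counterparties' bank balances fall → −$171B.
Net: 279.5 + 0 + 0 − 171 = +$108.5 billion.

+$108.5 billion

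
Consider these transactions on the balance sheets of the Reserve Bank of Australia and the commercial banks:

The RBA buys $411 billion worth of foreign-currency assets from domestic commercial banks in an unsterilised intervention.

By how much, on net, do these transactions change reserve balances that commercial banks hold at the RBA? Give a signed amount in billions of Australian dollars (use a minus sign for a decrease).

RBA balance sheet:
  Assets:      Foreign assets +$411B
  Liabilities: Bank reserves +$411B
Commercial banking system:
  Assets:      Reserves at CB +$411B, Foreign assets −$411B
  Liabilities: no change
So the change in reserve balances that commercial banks hold at the RBA is +$411 billion.

+$411 billion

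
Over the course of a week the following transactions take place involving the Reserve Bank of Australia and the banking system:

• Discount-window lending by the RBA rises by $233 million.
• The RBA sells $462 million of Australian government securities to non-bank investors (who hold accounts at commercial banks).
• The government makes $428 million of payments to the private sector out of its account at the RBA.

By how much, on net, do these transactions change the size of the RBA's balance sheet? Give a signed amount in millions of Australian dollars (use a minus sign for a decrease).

RBA balance sheet:
  Assets:      Securities −$462M, Loans to banks +$233M
  Liabilities: Bank reserves +$199M, Government deposits −$428M
Commercial banking system:
  Assets:      Reserves at CB +$199M
  Liabilities: Checkable deposits −$34M, Borrowings from CB +$233M
Change in total RBA assets = -$229 million.

-$229 million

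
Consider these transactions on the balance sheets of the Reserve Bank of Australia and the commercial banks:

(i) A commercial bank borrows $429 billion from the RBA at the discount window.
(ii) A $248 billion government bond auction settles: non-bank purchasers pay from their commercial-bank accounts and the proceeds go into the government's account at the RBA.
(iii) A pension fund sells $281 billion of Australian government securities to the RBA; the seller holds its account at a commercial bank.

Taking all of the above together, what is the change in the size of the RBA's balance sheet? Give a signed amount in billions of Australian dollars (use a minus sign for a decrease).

RBA balance sheet:
  Assets:      Securities +$281B, Loans to banks +$429B
  Liabilities: Bank reserves +$462B, Government deposits +$248B
Commercial banking system:
  Assets:      Reserves at CB +$462B
  Liabilities: Checkable deposits +$33B, Borrowings from CB +$429B
Change in total RBA assets = +$710 billion.

+$710 billion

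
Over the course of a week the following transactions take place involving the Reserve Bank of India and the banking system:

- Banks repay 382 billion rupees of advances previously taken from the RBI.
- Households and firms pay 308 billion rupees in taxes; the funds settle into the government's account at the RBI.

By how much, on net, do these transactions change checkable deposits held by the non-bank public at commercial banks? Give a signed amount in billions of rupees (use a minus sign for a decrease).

-308 billion

Discount-window repayment 382 billion rupees: the counterparty is a bank, so public deposits are unchanged → 0.
Government account inflow 308 billion rupees: non-bank counterparties' bank balances fall → −308B.
Net: 0 − 308 = -308 billion.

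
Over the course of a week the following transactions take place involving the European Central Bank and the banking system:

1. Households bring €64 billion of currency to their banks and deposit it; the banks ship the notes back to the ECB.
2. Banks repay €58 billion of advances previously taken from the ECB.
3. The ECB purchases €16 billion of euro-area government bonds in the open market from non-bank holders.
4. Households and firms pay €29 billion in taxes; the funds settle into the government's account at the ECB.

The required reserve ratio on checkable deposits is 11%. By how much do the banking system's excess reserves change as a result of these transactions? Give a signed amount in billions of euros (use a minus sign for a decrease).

-€12.61 billion

Currency deposit €64 billion: reserves +€64B, deposits +€64B.
Discount-window repayment €58 billion: reserves −€58B, deposits 0.
Asset purchase (from non-banks) €16 billion: reserves +€16B, deposits +€16B.
Government account inflow €29 billion: reserves −€29B, deposits −€29B.
Totals: Δreserves = −€7B, Δdeposits = +€51B.
Δrequired reserves = 11% × +€51B = +€5.61B.
Δexcess reserves = Δreserves − Δrequired = −€7B − (+€5.61B) = -€12.61 billion.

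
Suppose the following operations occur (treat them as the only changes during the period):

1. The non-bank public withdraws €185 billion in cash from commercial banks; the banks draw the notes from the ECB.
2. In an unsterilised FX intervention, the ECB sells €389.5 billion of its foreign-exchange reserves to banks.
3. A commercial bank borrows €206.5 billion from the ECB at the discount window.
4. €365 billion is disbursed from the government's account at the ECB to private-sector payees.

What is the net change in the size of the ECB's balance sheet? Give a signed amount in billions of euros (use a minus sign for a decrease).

ECB balance sheet:
  Assets:      Loans to banks +€206.5B, Foreign assets −€389.5B
  Liabilities: Bank reserves −€3B, Currency in circulation +€185B, Government deposits −€365B
Change in total ECB assets = -€183 billion.

-€183 billion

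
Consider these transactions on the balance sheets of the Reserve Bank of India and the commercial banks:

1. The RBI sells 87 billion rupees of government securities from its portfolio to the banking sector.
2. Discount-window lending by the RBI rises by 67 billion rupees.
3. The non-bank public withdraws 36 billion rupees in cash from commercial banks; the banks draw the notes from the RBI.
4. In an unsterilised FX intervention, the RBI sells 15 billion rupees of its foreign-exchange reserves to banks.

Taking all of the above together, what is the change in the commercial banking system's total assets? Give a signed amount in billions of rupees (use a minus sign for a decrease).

RBI balance sheet:
  Assets:      Securities −87B, Loans to banks +67B, Foreign assets −15B
  Liabilities: Bank reserves −71B, Currency in circulation +36B
Commercial banking system:
  Assets:      Reserves at CB −71B, Securities +87B, Foreign assets +15B
  Liabilities: Checkable deposits −36B, Borrowings from CB +67B
Change in total bank assets = +31 billion.

+31 billion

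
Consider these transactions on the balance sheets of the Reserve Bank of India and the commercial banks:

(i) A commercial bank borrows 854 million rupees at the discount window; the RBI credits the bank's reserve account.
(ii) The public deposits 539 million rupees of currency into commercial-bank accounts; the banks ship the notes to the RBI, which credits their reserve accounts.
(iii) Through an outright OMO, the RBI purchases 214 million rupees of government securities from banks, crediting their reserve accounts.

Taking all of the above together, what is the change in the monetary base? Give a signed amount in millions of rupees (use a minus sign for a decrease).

Discount-window loan 854 million rupees: RBI balance sheet expands → +854M.
Currency deposit 539 million rupees: just a shift between currency and reserves — both are base money → 0.
OMO purchase (from banks) 214 million rupees: RBI balance sheet expands → +214M.
Net: 854 + 0 + 214 = +1068 million.

+1068 million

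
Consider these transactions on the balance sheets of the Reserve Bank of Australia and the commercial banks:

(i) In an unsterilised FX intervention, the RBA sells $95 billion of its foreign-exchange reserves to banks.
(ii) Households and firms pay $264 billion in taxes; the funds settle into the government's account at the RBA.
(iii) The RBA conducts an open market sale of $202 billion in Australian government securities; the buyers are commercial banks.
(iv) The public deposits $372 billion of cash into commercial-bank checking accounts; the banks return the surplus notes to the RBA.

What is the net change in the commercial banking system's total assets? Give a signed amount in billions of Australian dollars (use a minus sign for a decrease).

+$108 billion

RBA balance sheet:
  Assets:      Securities −$202B, Foreign assets −$95B
  Liabilities: Bank reserves −$189B, Currency in circulation −$372B, Government deposits +$264B
Commercial banking system:
  Assets:      Reserves at CB −$189B, Securities +$202B, Foreign assets +$95B
  Liabilities: Checkable deposits +$108B
Change in total bank assets = +$108 billion.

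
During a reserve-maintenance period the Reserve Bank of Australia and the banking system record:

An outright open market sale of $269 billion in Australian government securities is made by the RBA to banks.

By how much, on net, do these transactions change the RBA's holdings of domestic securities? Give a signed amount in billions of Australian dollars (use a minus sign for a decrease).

-$269 billion

RBA balance sheet:
  Assets:      Securities −$269B
  Liabilities: Bank reserves −$269B
Commercial banking system:
  Assets:      Reserves at CB −$269B, Securities +$269B
  Liabilities: no change
So the change in the RBA's holdings of domestic securities is -$269 billion.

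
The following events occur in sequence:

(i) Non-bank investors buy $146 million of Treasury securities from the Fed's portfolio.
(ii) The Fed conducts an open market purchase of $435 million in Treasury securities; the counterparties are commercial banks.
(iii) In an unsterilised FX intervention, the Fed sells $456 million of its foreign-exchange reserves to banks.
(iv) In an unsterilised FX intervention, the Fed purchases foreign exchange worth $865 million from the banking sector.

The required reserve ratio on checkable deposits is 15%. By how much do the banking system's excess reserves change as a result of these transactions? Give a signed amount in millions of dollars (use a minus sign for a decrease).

+$719.9 million

Asset sale (to non-banks) $146 million: reserves −$146M, deposits −$146M.
OMO purchase (from banks) $435 million: reserves +$435M, deposits 0.
FX sale $456 million: reserves −$456M, deposits 0.
FX purchase $865 million: reserves +$865M, deposits 0.
Totals: Δreserves = +$698M, Δdeposits = −$146M.
Δrequired reserves = 15% × −$146M = −$21.9M.
Δexcess reserves = Δreserves − Δrequired = +$698M − (−$21.9M) = +$719.9 million.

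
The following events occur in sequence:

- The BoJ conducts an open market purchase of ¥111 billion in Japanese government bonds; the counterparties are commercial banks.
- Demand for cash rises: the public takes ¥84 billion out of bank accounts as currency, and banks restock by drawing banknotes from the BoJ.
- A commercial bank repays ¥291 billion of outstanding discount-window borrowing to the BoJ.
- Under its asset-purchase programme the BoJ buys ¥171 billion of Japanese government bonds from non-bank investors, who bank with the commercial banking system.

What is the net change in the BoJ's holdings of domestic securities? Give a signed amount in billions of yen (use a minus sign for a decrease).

OMO purchase (from banks) ¥111 billion: securities added to the BoJ's portfolio → +¥111B.
Currency withdrawal ¥84 billion: the BoJ's securities portfolio is untouched → 0.
Discount-window repayment ¥291 billion: the BoJ's securities portfolio is untouched → 0.
Asset purchase (from non-banks) ¥171 billion: securities added to the BoJ's portfolio → +¥171B.
Net: 111 + 0 + 0 + 171 = +¥282 billion.

+¥282 billion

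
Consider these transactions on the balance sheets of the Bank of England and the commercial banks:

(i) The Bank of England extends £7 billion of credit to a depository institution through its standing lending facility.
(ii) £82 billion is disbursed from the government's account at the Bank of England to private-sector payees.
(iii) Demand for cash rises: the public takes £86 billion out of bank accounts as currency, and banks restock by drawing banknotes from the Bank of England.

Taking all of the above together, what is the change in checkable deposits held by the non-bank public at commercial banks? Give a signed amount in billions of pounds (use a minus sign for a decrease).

-£4 billion

Bank of England balance sheet:
  Assets:      Loans to banks +£7B
  Liabilities: Bank reserves +£3B, Currency in circulation +£86B, Government deposits −£82B
Commercial banking system:
  Assets:      Reserves at CB +£3B
  Liabilities: Checkable deposits −£4B, Borrowings from CB +£7B
So the change in checkable deposits held by the non-bank public at commercial banks is -£4 billion.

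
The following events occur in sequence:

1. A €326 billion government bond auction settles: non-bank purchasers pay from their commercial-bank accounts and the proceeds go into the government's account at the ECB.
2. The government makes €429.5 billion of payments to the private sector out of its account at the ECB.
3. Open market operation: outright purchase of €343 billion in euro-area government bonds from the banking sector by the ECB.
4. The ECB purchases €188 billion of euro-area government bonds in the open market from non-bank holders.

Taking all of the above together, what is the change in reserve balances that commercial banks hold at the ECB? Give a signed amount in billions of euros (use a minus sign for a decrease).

+€634.5 billion

ECB balance sheet:
  Assets:      Securities +€531B
  Liabilities: Bank reserves +€634.5B, Government deposits −€103.5B
Commercial banking system:
  Assets:      Reserves at CB +€634.5B, Securities −€343B
  Liabilities: Checkable deposits +€291.5B
So the change in reserve balances that commercial banks hold at the ECB is +€634.5 billion.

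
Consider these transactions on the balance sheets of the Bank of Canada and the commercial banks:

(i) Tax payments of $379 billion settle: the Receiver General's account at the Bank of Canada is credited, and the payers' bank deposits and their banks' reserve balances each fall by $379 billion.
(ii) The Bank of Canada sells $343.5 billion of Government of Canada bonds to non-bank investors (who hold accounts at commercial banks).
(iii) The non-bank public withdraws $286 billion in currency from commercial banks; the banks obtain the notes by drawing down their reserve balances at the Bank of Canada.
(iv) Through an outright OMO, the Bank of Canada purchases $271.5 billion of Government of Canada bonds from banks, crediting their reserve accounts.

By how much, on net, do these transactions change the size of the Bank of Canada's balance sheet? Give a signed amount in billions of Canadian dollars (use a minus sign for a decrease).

Government account inflow $379 billion: only the composition of liabilities changes → 0.
Asset sale (to non-banks) $343.5 billion: a Bank of Canada asset is shed → −$343.5B.
Currency withdrawal $286 billion: only the composition of liabilities changes → 0.
OMO purchase (from banks) $271.5 billion: a Bank of Canada asset is acquired → +$271.5B.
Net: 0 − 343.5 + 0 + 271.5 = -$72 billion.

-$72 billion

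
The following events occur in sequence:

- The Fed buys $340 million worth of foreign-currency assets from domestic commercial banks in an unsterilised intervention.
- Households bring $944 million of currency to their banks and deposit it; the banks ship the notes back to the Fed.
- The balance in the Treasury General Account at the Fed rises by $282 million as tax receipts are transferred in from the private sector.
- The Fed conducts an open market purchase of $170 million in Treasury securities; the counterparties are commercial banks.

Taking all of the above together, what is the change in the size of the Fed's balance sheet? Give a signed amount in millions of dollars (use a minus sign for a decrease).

+$510 million

Fed balance sheet:
  Assets:      Securities +$170M, Foreign assets +$340M
  Liabilities: Bank reserves +$1172M, Currency in circulation −$944M, Government deposits +$282M
Change in total Fed assets = +$510 million.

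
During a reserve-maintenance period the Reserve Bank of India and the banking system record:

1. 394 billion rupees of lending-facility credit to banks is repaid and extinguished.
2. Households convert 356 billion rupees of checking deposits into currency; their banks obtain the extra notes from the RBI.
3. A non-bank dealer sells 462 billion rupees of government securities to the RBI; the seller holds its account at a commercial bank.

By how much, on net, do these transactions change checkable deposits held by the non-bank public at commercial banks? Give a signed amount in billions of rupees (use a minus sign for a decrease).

+106 billion

Discount-window repayment 394 billion rupees: the counterparty is a bank, so public deposits are unchanged → 0.
Currency withdrawal 356 billion rupees: non-bank counterparties' bank balances fall → −356B.
Asset purchase (from non-banks) 462 billion rupees: non-bank counterparties' bank balances rise → +462B.
Net: 0 − 356 + 462 = +106 billion.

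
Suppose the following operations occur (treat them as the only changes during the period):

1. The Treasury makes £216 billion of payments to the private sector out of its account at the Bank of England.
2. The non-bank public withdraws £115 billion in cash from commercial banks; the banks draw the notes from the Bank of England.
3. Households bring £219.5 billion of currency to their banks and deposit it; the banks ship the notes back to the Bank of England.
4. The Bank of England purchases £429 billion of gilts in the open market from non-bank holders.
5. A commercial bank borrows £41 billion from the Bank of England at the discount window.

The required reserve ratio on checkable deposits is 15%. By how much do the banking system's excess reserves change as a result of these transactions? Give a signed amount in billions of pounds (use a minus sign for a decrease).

+£678.075 billion

Government spending £216 billion: reserves +£216B, deposits +£216B.
Currency withdrawal £115 billion: reserves −£115B, deposits −£115B.
Currency deposit £219.5 billion: reserves +£219.5B, deposits +£219.5B.
Asset purchase (from non-banks) £429 billion: reserves +£429B, deposits +£429B.
Discount-window loan £41 billion: reserves +£41B, deposits 0.
Totals: Δreserves = +£790.5B, Δdeposits = +£749.5B.
Δrequired reserves = 15% × +£749.5B = +£112.425B.
Δexcess reserves = Δreserves − Δrequired = +£790.5B − (+£112.425B) = +£678.075 billion.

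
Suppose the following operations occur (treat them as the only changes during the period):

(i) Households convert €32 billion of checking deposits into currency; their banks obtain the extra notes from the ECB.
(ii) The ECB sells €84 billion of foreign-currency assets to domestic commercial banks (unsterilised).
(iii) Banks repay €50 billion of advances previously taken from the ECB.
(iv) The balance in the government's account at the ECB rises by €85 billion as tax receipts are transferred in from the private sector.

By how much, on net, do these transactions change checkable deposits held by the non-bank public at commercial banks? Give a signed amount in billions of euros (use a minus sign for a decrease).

ECB balance sheet:
  Assets:      Loans to banks −€50B, Foreign assets −€84B
  Liabilities: Bank reserves −€251B, Currency in circulation +€32B, Government deposits +€85B
Commercial banking system:
  Assets:      Reserves at CB −€251B, Foreign assets +€84B
  Liabilities: Checkable deposits −€117B, Borrowings from CB −€50B
So the change in checkable deposits held by the non-bank public at commercial banks is -€117 billion.

-€117 billion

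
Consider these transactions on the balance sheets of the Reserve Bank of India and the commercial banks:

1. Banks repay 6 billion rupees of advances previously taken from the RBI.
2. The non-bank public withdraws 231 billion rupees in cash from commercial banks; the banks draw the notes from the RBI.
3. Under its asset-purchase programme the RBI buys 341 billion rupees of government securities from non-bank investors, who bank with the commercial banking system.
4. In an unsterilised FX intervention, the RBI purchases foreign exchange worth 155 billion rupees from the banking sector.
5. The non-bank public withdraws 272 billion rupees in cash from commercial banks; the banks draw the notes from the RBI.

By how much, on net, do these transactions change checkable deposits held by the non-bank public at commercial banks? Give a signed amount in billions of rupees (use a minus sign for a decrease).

-162 billion

Discount-window repayment 6 billion rupees: the counterparty is a bank, so public deposits are unchanged → 0.
Currency withdrawal 231 billion rupees: non-bank counterparties' bank balances fall → −231B.
Asset purchase (from non-banks) 341 billion rupees: non-bank counterparties' bank balances rise → +341B.
FX purchase 155 billion rupees: the counterparty is a bank, so public deposits are unchanged → 0.
Currency withdrawal 272 billion rupees: non-bank counterparties' bank balances fall → −272B.
Net: 0 − 231 + 341 + 0 − 272 = -162 billion.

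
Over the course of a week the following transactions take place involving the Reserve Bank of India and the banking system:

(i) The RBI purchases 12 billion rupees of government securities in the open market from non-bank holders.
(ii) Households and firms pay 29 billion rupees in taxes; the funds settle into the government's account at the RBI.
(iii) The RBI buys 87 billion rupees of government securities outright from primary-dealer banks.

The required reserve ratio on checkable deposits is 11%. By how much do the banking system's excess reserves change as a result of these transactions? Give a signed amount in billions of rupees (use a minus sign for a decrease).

+71.87 billion

Asset purchase (from non-banks) 12 billion rupees: reserves +12B, deposits +12B.
Government account inflow 29 billion rupees: reserves −29B, deposits −29B.
OMO purchase (from banks) 87 billion rupees: reserves +87B, deposits 0.
Totals: Δreserves = +70B, Δdeposits = −17B.
Δrequired reserves = 11% × −17B = −1.87B.
Δexcess reserves = Δreserves − Δrequired = +70B − (−1.87B) = +71.87 billion.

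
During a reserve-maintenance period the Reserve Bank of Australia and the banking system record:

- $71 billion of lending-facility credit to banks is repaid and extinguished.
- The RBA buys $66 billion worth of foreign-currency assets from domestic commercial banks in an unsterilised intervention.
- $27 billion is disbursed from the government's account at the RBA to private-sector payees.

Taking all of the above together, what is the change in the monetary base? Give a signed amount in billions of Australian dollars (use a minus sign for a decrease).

RBA balance sheet:
  Assets:      Loans to banks −$71B, Foreign assets +$66B
  Liabilities: Bank reserves +$22B, Government deposits −$27B
Commercial banking system:
  Assets:      Reserves at CB +$22B, Foreign assets −$66B
  Liabilities: Checkable deposits +$27B, Borrowings from CB −$71B
Monetary base = currency + reserves: 0 + (+$22B) = +$22 billion.

+$22 billion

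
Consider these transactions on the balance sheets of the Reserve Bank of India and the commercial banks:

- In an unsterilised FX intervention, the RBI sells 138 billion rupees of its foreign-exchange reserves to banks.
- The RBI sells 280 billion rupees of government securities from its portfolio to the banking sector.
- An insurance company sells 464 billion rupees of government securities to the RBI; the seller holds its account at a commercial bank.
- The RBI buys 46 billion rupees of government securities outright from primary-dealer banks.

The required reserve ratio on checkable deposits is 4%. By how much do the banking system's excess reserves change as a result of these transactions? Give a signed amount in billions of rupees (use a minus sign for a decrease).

+73.44 billion

FX sale 138 billion rupees: reserves −138B, deposits 0.
OMO sale (to banks) 280 billion rupees: reserves −280B, deposits 0.
Asset purchase (from non-banks) 464 billion rupees: reserves +464B, deposits +464B.
OMO purchase (from banks) 46 billion rupees: reserves +46B, deposits 0.
Totals: Δreserves = +92B, Δdeposits = +464B.
Δrequired reserves = 4% × +464B = +18.56B.
Δexcess reserves = Δreserves − Δrequired = +92B − (+18.56B) = +73.44 billion.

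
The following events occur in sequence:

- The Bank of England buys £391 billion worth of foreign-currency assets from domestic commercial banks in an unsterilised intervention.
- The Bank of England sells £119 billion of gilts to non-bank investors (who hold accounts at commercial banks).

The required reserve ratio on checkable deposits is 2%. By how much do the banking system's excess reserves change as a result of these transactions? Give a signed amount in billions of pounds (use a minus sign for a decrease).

FX purchase £391 billion: reserves +£391B, deposits 0.
Asset sale (to non-banks) £119 billion: reserves −£119B, deposits −£119B.
Totals: Δreserves = +£272B, Δdeposits = −£119B.
Δrequired reserves = 2% × −£119B = −£2.38B.
Δexcess reserves = Δreserves − Δrequired = +£272B − (−£2.38B) = +£274.38 billion.

+£274.38 billion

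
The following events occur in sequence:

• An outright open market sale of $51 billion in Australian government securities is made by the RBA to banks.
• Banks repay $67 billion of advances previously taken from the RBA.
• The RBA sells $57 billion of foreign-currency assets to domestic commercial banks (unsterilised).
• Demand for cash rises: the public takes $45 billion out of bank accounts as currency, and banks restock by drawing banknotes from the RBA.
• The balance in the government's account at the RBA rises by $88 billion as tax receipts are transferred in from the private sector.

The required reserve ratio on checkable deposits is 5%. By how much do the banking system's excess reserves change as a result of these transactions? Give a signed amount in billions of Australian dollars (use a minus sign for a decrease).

-$301.35 billion

OMO sale (to banks) $51 billion: reserves −$51B, deposits 0.
Discount-window repayment $67 billion: reserves −$67B, deposits 0.
FX sale $57 billion: reserves −$57B, deposits 0.
Currency withdrawal $45 billion: reserves −$45B, deposits −$45B.
Government account inflow $88 billion: reserves −$88B, deposits −$88B.
Totals: Δreserves = −$308B, Δdeposits = −$133B.
Δrequired reserves = 5% × −$133B = −$6.65B.
Δexcess reserves = Δreserves − Δrequired = −$308B − (−$6.65B) = -$301.35 billion.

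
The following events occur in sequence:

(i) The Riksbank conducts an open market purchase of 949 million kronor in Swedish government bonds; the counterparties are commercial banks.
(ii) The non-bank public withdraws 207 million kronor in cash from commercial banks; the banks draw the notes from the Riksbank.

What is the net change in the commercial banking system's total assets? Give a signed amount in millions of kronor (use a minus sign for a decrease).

Riksbank balance sheet:
  Assets:      Securities +949M
  Liabilities: Bank reserves +742M, Currency in circulation +207M
Commercial banking system:
  Assets:      Reserves at CB +742M, Securities −949M
  Liabilities: Checkable deposits −207M
Change in total bank assets = -207 million.

-207 million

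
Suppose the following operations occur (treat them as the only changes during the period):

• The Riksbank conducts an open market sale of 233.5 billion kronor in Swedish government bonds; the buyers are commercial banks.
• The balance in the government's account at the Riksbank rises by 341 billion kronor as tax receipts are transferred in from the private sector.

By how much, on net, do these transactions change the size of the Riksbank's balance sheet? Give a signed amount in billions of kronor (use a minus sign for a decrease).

OMO sale (to banks) 233.5 billion kronor: a Riksbank asset is shed → −233.5B.
Government account inflow 341 billion kronor: only the composition of liabilities changes → 0.
Net: −233.5 + 0 = -233.5 billion.

-233.5 billion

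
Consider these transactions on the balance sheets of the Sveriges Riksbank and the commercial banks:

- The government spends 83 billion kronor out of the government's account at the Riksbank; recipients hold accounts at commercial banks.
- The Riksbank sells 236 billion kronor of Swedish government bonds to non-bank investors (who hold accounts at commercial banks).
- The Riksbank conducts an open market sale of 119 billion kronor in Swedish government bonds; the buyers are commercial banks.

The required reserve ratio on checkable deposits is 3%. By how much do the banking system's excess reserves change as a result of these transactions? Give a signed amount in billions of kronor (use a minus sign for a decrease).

Government spending 83 billion kronor: reserves +83B, deposits +83B.
Asset sale (to non-banks) 236 billion kronor: reserves −236B, deposits −236B.
OMO sale (to banks) 119 billion kronor: reserves −119B, deposits 0.
Totals: Δreserves = −272B, Δdeposits = −153B.
Δrequired reserves = 3% × −153B = −4.59B.
Δexcess reserves = Δreserves − Δrequired = −272B − (−4.59B) = -267.41 billion.

-267.41 billion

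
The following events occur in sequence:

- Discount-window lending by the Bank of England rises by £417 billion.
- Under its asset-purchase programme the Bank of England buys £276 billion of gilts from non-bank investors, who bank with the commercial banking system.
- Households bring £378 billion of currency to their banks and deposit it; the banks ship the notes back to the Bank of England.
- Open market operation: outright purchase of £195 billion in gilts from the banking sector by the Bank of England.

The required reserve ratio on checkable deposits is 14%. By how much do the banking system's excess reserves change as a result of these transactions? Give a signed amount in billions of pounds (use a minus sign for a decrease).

+£1174.44 billion

Discount-window loan £417 billion: reserves +£417B, deposits 0.
Asset purchase (from non-banks) £276 billion: reserves +£276B, deposits +£276B.
Currency deposit £378 billion: reserves +£378B, deposits +£378B.
OMO purchase (from banks) £195 billion: reserves +£195B, deposits 0.
Totals: Δreserves = +£1266B, Δdeposits = +£654B.
Δrequired reserves = 14% × +£654B = +£91.56B.
Δexcess reserves = Δreserves − Δrequired = +£1266B − (+£91.56B) = +£1174.44 billion.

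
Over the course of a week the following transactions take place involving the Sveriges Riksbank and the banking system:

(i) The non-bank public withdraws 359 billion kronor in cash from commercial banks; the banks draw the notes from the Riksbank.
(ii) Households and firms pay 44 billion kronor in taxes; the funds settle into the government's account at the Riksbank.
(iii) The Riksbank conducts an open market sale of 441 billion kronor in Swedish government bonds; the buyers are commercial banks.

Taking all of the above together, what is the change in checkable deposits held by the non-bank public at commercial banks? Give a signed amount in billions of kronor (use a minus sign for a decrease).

-403 billion

Riksbank balance sheet:
  Assets:      Securities −441B
  Liabilities: Bank reserves −844B, Currency in circulation +359B, Government deposits +44B
Commercial banking system:
  Assets:      Reserves at CB −844B, Securities +441B
  Liabilities: Checkable deposits −403B
So the change in checkable deposits held by the non-bank public at commercial banks is -403 billion.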